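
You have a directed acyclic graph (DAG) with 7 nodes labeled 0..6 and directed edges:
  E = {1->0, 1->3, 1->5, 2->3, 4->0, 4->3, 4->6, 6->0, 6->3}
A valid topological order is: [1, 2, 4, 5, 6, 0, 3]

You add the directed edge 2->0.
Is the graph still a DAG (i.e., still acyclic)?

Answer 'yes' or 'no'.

Answer: yes

Derivation:
Given toposort: [1, 2, 4, 5, 6, 0, 3]
Position of 2: index 1; position of 0: index 5
New edge 2->0: forward
Forward edge: respects the existing order. Still a DAG, same toposort still valid.
Still a DAG? yes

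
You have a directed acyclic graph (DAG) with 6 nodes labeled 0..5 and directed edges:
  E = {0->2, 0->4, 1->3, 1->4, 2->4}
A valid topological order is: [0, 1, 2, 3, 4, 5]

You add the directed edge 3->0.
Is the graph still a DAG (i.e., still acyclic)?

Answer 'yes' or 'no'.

Answer: yes

Derivation:
Given toposort: [0, 1, 2, 3, 4, 5]
Position of 3: index 3; position of 0: index 0
New edge 3->0: backward (u after v in old order)
Backward edge: old toposort is now invalid. Check if this creates a cycle.
Does 0 already reach 3? Reachable from 0: [0, 2, 4]. NO -> still a DAG (reorder needed).
Still a DAG? yes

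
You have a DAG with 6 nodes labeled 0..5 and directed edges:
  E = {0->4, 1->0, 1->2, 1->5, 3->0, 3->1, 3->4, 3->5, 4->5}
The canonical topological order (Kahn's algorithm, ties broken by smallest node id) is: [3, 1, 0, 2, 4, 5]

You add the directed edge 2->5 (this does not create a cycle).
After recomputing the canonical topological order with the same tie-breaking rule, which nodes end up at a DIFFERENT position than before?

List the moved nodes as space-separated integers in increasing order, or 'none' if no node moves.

Answer: none

Derivation:
Old toposort: [3, 1, 0, 2, 4, 5]
Added edge 2->5
Recompute Kahn (smallest-id tiebreak):
  initial in-degrees: [2, 1, 1, 0, 2, 4]
  ready (indeg=0): [3]
  pop 3: indeg[0]->1; indeg[1]->0; indeg[4]->1; indeg[5]->3 | ready=[1] | order so far=[3]
  pop 1: indeg[0]->0; indeg[2]->0; indeg[5]->2 | ready=[0, 2] | order so far=[3, 1]
  pop 0: indeg[4]->0 | ready=[2, 4] | order so far=[3, 1, 0]
  pop 2: indeg[5]->1 | ready=[4] | order so far=[3, 1, 0, 2]
  pop 4: indeg[5]->0 | ready=[5] | order so far=[3, 1, 0, 2, 4]
  pop 5: no out-edges | ready=[] | order so far=[3, 1, 0, 2, 4, 5]
New canonical toposort: [3, 1, 0, 2, 4, 5]
Compare positions:
  Node 0: index 2 -> 2 (same)
  Node 1: index 1 -> 1 (same)
  Node 2: index 3 -> 3 (same)
  Node 3: index 0 -> 0 (same)
  Node 4: index 4 -> 4 (same)
  Node 5: index 5 -> 5 (same)
Nodes that changed position: none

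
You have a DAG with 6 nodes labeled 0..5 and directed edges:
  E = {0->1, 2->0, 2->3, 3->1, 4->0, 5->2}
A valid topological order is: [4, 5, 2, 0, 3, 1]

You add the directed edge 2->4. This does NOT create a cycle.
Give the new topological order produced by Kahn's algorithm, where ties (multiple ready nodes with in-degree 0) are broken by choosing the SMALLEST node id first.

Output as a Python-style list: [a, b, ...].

Answer: [5, 2, 3, 4, 0, 1]

Derivation:
Old toposort: [4, 5, 2, 0, 3, 1]
Added edge: 2->4
Position of 2 (2) > position of 4 (0). Must reorder: 2 must now come before 4.
Run Kahn's algorithm (break ties by smallest node id):
  initial in-degrees: [2, 2, 1, 1, 1, 0]
  ready (indeg=0): [5]
  pop 5: indeg[2]->0 | ready=[2] | order so far=[5]
  pop 2: indeg[0]->1; indeg[3]->0; indeg[4]->0 | ready=[3, 4] | order so far=[5, 2]
  pop 3: indeg[1]->1 | ready=[4] | order so far=[5, 2, 3]
  pop 4: indeg[0]->0 | ready=[0] | order so far=[5, 2, 3, 4]
  pop 0: indeg[1]->0 | ready=[1] | order so far=[5, 2, 3, 4, 0]
  pop 1: no out-edges | ready=[] | order so far=[5, 2, 3, 4, 0, 1]
  Result: [5, 2, 3, 4, 0, 1]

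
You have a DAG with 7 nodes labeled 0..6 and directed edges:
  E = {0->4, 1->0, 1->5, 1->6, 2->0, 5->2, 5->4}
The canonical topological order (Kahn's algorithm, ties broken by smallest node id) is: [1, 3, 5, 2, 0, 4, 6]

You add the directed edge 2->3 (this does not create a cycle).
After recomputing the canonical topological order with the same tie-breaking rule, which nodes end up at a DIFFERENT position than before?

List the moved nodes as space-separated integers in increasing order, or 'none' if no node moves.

Answer: 0 2 3 5

Derivation:
Old toposort: [1, 3, 5, 2, 0, 4, 6]
Added edge 2->3
Recompute Kahn (smallest-id tiebreak):
  initial in-degrees: [2, 0, 1, 1, 2, 1, 1]
  ready (indeg=0): [1]
  pop 1: indeg[0]->1; indeg[5]->0; indeg[6]->0 | ready=[5, 6] | order so far=[1]
  pop 5: indeg[2]->0; indeg[4]->1 | ready=[2, 6] | order so far=[1, 5]
  pop 2: indeg[0]->0; indeg[3]->0 | ready=[0, 3, 6] | order so far=[1, 5, 2]
  pop 0: indeg[4]->0 | ready=[3, 4, 6] | order so far=[1, 5, 2, 0]
  pop 3: no out-edges | ready=[4, 6] | order so far=[1, 5, 2, 0, 3]
  pop 4: no out-edges | ready=[6] | order so far=[1, 5, 2, 0, 3, 4]
  pop 6: no out-edges | ready=[] | order so far=[1, 5, 2, 0, 3, 4, 6]
New canonical toposort: [1, 5, 2, 0, 3, 4, 6]
Compare positions:
  Node 0: index 4 -> 3 (moved)
  Node 1: index 0 -> 0 (same)
  Node 2: index 3 -> 2 (moved)
  Node 3: index 1 -> 4 (moved)
  Node 4: index 5 -> 5 (same)
  Node 5: index 2 -> 1 (moved)
  Node 6: index 6 -> 6 (same)
Nodes that changed position: 0 2 3 5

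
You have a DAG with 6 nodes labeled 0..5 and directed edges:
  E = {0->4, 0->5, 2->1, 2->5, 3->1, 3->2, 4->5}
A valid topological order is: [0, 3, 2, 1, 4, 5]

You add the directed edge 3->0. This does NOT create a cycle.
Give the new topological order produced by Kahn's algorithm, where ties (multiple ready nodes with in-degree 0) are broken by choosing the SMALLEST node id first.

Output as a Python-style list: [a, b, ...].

Old toposort: [0, 3, 2, 1, 4, 5]
Added edge: 3->0
Position of 3 (1) > position of 0 (0). Must reorder: 3 must now come before 0.
Run Kahn's algorithm (break ties by smallest node id):
  initial in-degrees: [1, 2, 1, 0, 1, 3]
  ready (indeg=0): [3]
  pop 3: indeg[0]->0; indeg[1]->1; indeg[2]->0 | ready=[0, 2] | order so far=[3]
  pop 0: indeg[4]->0; indeg[5]->2 | ready=[2, 4] | order so far=[3, 0]
  pop 2: indeg[1]->0; indeg[5]->1 | ready=[1, 4] | order so far=[3, 0, 2]
  pop 1: no out-edges | ready=[4] | order so far=[3, 0, 2, 1]
  pop 4: indeg[5]->0 | ready=[5] | order so far=[3, 0, 2, 1, 4]
  pop 5: no out-edges | ready=[] | order so far=[3, 0, 2, 1, 4, 5]
  Result: [3, 0, 2, 1, 4, 5]

Answer: [3, 0, 2, 1, 4, 5]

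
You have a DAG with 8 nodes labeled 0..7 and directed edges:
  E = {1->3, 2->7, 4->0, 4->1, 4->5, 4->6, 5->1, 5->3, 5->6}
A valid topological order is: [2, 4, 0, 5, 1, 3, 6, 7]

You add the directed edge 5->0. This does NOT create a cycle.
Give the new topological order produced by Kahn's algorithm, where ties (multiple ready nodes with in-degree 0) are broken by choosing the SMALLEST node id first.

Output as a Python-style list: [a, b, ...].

Answer: [2, 4, 5, 0, 1, 3, 6, 7]

Derivation:
Old toposort: [2, 4, 0, 5, 1, 3, 6, 7]
Added edge: 5->0
Position of 5 (3) > position of 0 (2). Must reorder: 5 must now come before 0.
Run Kahn's algorithm (break ties by smallest node id):
  initial in-degrees: [2, 2, 0, 2, 0, 1, 2, 1]
  ready (indeg=0): [2, 4]
  pop 2: indeg[7]->0 | ready=[4, 7] | order so far=[2]
  pop 4: indeg[0]->1; indeg[1]->1; indeg[5]->0; indeg[6]->1 | ready=[5, 7] | order so far=[2, 4]
  pop 5: indeg[0]->0; indeg[1]->0; indeg[3]->1; indeg[6]->0 | ready=[0, 1, 6, 7] | order so far=[2, 4, 5]
  pop 0: no out-edges | ready=[1, 6, 7] | order so far=[2, 4, 5, 0]
  pop 1: indeg[3]->0 | ready=[3, 6, 7] | order so far=[2, 4, 5, 0, 1]
  pop 3: no out-edges | ready=[6, 7] | order so far=[2, 4, 5, 0, 1, 3]
  pop 6: no out-edges | ready=[7] | order so far=[2, 4, 5, 0, 1, 3, 6]
  pop 7: no out-edges | ready=[] | order so far=[2, 4, 5, 0, 1, 3, 6, 7]
  Result: [2, 4, 5, 0, 1, 3, 6, 7]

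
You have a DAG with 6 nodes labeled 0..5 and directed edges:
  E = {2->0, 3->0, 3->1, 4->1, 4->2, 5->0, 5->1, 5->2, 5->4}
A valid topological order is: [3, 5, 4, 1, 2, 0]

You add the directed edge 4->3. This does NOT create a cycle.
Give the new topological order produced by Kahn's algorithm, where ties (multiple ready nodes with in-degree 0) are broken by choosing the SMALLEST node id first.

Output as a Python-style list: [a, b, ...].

Answer: [5, 4, 2, 3, 0, 1]

Derivation:
Old toposort: [3, 5, 4, 1, 2, 0]
Added edge: 4->3
Position of 4 (2) > position of 3 (0). Must reorder: 4 must now come before 3.
Run Kahn's algorithm (break ties by smallest node id):
  initial in-degrees: [3, 3, 2, 1, 1, 0]
  ready (indeg=0): [5]
  pop 5: indeg[0]->2; indeg[1]->2; indeg[2]->1; indeg[4]->0 | ready=[4] | order so far=[5]
  pop 4: indeg[1]->1; indeg[2]->0; indeg[3]->0 | ready=[2, 3] | order so far=[5, 4]
  pop 2: indeg[0]->1 | ready=[3] | order so far=[5, 4, 2]
  pop 3: indeg[0]->0; indeg[1]->0 | ready=[0, 1] | order so far=[5, 4, 2, 3]
  pop 0: no out-edges | ready=[1] | order so far=[5, 4, 2, 3, 0]
  pop 1: no out-edges | ready=[] | order so far=[5, 4, 2, 3, 0, 1]
  Result: [5, 4, 2, 3, 0, 1]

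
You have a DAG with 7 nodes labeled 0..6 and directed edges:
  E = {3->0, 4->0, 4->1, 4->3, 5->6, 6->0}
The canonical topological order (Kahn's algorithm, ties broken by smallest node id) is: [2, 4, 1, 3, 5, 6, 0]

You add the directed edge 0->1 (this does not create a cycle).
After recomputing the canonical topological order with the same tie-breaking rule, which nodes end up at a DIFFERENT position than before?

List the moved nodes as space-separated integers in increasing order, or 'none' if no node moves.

Old toposort: [2, 4, 1, 3, 5, 6, 0]
Added edge 0->1
Recompute Kahn (smallest-id tiebreak):
  initial in-degrees: [3, 2, 0, 1, 0, 0, 1]
  ready (indeg=0): [2, 4, 5]
  pop 2: no out-edges | ready=[4, 5] | order so far=[2]
  pop 4: indeg[0]->2; indeg[1]->1; indeg[3]->0 | ready=[3, 5] | order so far=[2, 4]
  pop 3: indeg[0]->1 | ready=[5] | order so far=[2, 4, 3]
  pop 5: indeg[6]->0 | ready=[6] | order so far=[2, 4, 3, 5]
  pop 6: indeg[0]->0 | ready=[0] | order so far=[2, 4, 3, 5, 6]
  pop 0: indeg[1]->0 | ready=[1] | order so far=[2, 4, 3, 5, 6, 0]
  pop 1: no out-edges | ready=[] | order so far=[2, 4, 3, 5, 6, 0, 1]
New canonical toposort: [2, 4, 3, 5, 6, 0, 1]
Compare positions:
  Node 0: index 6 -> 5 (moved)
  Node 1: index 2 -> 6 (moved)
  Node 2: index 0 -> 0 (same)
  Node 3: index 3 -> 2 (moved)
  Node 4: index 1 -> 1 (same)
  Node 5: index 4 -> 3 (moved)
  Node 6: index 5 -> 4 (moved)
Nodes that changed position: 0 1 3 5 6

Answer: 0 1 3 5 6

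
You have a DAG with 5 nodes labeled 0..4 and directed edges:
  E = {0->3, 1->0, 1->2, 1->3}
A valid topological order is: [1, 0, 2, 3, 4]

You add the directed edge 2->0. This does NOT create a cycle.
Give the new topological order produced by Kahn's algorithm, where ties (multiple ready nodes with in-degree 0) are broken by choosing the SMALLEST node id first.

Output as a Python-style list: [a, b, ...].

Old toposort: [1, 0, 2, 3, 4]
Added edge: 2->0
Position of 2 (2) > position of 0 (1). Must reorder: 2 must now come before 0.
Run Kahn's algorithm (break ties by smallest node id):
  initial in-degrees: [2, 0, 1, 2, 0]
  ready (indeg=0): [1, 4]
  pop 1: indeg[0]->1; indeg[2]->0; indeg[3]->1 | ready=[2, 4] | order so far=[1]
  pop 2: indeg[0]->0 | ready=[0, 4] | order so far=[1, 2]
  pop 0: indeg[3]->0 | ready=[3, 4] | order so far=[1, 2, 0]
  pop 3: no out-edges | ready=[4] | order so far=[1, 2, 0, 3]
  pop 4: no out-edges | ready=[] | order so far=[1, 2, 0, 3, 4]
  Result: [1, 2, 0, 3, 4]

Answer: [1, 2, 0, 3, 4]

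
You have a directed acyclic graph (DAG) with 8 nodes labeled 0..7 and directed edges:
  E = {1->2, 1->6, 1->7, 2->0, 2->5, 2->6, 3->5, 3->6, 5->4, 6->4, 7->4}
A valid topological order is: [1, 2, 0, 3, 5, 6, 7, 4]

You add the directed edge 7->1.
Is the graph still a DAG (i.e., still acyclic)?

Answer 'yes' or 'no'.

Given toposort: [1, 2, 0, 3, 5, 6, 7, 4]
Position of 7: index 6; position of 1: index 0
New edge 7->1: backward (u after v in old order)
Backward edge: old toposort is now invalid. Check if this creates a cycle.
Does 1 already reach 7? Reachable from 1: [0, 1, 2, 4, 5, 6, 7]. YES -> cycle!
Still a DAG? no

Answer: no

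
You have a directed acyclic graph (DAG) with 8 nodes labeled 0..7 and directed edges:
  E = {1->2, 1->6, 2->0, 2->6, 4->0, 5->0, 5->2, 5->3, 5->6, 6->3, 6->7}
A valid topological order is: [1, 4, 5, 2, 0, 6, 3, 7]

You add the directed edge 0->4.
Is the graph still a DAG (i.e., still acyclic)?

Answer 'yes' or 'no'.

Answer: no

Derivation:
Given toposort: [1, 4, 5, 2, 0, 6, 3, 7]
Position of 0: index 4; position of 4: index 1
New edge 0->4: backward (u after v in old order)
Backward edge: old toposort is now invalid. Check if this creates a cycle.
Does 4 already reach 0? Reachable from 4: [0, 4]. YES -> cycle!
Still a DAG? no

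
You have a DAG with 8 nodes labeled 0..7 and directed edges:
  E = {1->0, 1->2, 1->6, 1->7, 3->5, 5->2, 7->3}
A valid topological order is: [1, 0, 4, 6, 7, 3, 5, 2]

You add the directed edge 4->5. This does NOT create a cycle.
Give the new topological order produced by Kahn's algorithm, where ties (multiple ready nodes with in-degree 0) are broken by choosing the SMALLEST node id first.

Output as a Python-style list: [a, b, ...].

Old toposort: [1, 0, 4, 6, 7, 3, 5, 2]
Added edge: 4->5
Position of 4 (2) < position of 5 (6). Old order still valid.
Run Kahn's algorithm (break ties by smallest node id):
  initial in-degrees: [1, 0, 2, 1, 0, 2, 1, 1]
  ready (indeg=0): [1, 4]
  pop 1: indeg[0]->0; indeg[2]->1; indeg[6]->0; indeg[7]->0 | ready=[0, 4, 6, 7] | order so far=[1]
  pop 0: no out-edges | ready=[4, 6, 7] | order so far=[1, 0]
  pop 4: indeg[5]->1 | ready=[6, 7] | order so far=[1, 0, 4]
  pop 6: no out-edges | ready=[7] | order so far=[1, 0, 4, 6]
  pop 7: indeg[3]->0 | ready=[3] | order so far=[1, 0, 4, 6, 7]
  pop 3: indeg[5]->0 | ready=[5] | order so far=[1, 0, 4, 6, 7, 3]
  pop 5: indeg[2]->0 | ready=[2] | order so far=[1, 0, 4, 6, 7, 3, 5]
  pop 2: no out-edges | ready=[] | order so far=[1, 0, 4, 6, 7, 3, 5, 2]
  Result: [1, 0, 4, 6, 7, 3, 5, 2]

Answer: [1, 0, 4, 6, 7, 3, 5, 2]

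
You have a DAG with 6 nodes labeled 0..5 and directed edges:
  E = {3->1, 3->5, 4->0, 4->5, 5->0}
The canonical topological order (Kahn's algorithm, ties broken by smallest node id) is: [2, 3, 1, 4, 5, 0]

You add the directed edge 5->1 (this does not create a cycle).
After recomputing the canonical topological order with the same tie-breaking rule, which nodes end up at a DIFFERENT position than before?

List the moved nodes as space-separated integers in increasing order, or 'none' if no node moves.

Answer: 0 1 4 5

Derivation:
Old toposort: [2, 3, 1, 4, 5, 0]
Added edge 5->1
Recompute Kahn (smallest-id tiebreak):
  initial in-degrees: [2, 2, 0, 0, 0, 2]
  ready (indeg=0): [2, 3, 4]
  pop 2: no out-edges | ready=[3, 4] | order so far=[2]
  pop 3: indeg[1]->1; indeg[5]->1 | ready=[4] | order so far=[2, 3]
  pop 4: indeg[0]->1; indeg[5]->0 | ready=[5] | order so far=[2, 3, 4]
  pop 5: indeg[0]->0; indeg[1]->0 | ready=[0, 1] | order so far=[2, 3, 4, 5]
  pop 0: no out-edges | ready=[1] | order so far=[2, 3, 4, 5, 0]
  pop 1: no out-edges | ready=[] | order so far=[2, 3, 4, 5, 0, 1]
New canonical toposort: [2, 3, 4, 5, 0, 1]
Compare positions:
  Node 0: index 5 -> 4 (moved)
  Node 1: index 2 -> 5 (moved)
  Node 2: index 0 -> 0 (same)
  Node 3: index 1 -> 1 (same)
  Node 4: index 3 -> 2 (moved)
  Node 5: index 4 -> 3 (moved)
Nodes that changed position: 0 1 4 5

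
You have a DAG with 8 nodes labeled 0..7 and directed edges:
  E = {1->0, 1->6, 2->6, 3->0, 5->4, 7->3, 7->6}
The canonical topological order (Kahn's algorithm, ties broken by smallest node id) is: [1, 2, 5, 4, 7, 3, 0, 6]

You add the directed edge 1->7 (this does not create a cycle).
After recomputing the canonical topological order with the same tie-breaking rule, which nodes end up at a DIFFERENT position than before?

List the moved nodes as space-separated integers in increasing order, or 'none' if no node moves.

Answer: none

Derivation:
Old toposort: [1, 2, 5, 4, 7, 3, 0, 6]
Added edge 1->7
Recompute Kahn (smallest-id tiebreak):
  initial in-degrees: [2, 0, 0, 1, 1, 0, 3, 1]
  ready (indeg=0): [1, 2, 5]
  pop 1: indeg[0]->1; indeg[6]->2; indeg[7]->0 | ready=[2, 5, 7] | order so far=[1]
  pop 2: indeg[6]->1 | ready=[5, 7] | order so far=[1, 2]
  pop 5: indeg[4]->0 | ready=[4, 7] | order so far=[1, 2, 5]
  pop 4: no out-edges | ready=[7] | order so far=[1, 2, 5, 4]
  pop 7: indeg[3]->0; indeg[6]->0 | ready=[3, 6] | order so far=[1, 2, 5, 4, 7]
  pop 3: indeg[0]->0 | ready=[0, 6] | order so far=[1, 2, 5, 4, 7, 3]
  pop 0: no out-edges | ready=[6] | order so far=[1, 2, 5, 4, 7, 3, 0]
  pop 6: no out-edges | ready=[] | order so far=[1, 2, 5, 4, 7, 3, 0, 6]
New canonical toposort: [1, 2, 5, 4, 7, 3, 0, 6]
Compare positions:
  Node 0: index 6 -> 6 (same)
  Node 1: index 0 -> 0 (same)
  Node 2: index 1 -> 1 (same)
  Node 3: index 5 -> 5 (same)
  Node 4: index 3 -> 3 (same)
  Node 5: index 2 -> 2 (same)
  Node 6: index 7 -> 7 (same)
  Node 7: index 4 -> 4 (same)
Nodes that changed position: none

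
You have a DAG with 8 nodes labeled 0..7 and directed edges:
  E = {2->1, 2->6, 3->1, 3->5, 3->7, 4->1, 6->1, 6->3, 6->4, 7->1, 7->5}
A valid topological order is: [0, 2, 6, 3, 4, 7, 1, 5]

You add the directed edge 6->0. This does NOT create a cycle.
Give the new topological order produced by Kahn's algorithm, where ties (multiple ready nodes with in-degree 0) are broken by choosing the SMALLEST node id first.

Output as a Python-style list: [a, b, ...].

Old toposort: [0, 2, 6, 3, 4, 7, 1, 5]
Added edge: 6->0
Position of 6 (2) > position of 0 (0). Must reorder: 6 must now come before 0.
Run Kahn's algorithm (break ties by smallest node id):
  initial in-degrees: [1, 5, 0, 1, 1, 2, 1, 1]
  ready (indeg=0): [2]
  pop 2: indeg[1]->4; indeg[6]->0 | ready=[6] | order so far=[2]
  pop 6: indeg[0]->0; indeg[1]->3; indeg[3]->0; indeg[4]->0 | ready=[0, 3, 4] | order so far=[2, 6]
  pop 0: no out-edges | ready=[3, 4] | order so far=[2, 6, 0]
  pop 3: indeg[1]->2; indeg[5]->1; indeg[7]->0 | ready=[4, 7] | order so far=[2, 6, 0, 3]
  pop 4: indeg[1]->1 | ready=[7] | order so far=[2, 6, 0, 3, 4]
  pop 7: indeg[1]->0; indeg[5]->0 | ready=[1, 5] | order so far=[2, 6, 0, 3, 4, 7]
  pop 1: no out-edges | ready=[5] | order so far=[2, 6, 0, 3, 4, 7, 1]
  pop 5: no out-edges | ready=[] | order so far=[2, 6, 0, 3, 4, 7, 1, 5]
  Result: [2, 6, 0, 3, 4, 7, 1, 5]

Answer: [2, 6, 0, 3, 4, 7, 1, 5]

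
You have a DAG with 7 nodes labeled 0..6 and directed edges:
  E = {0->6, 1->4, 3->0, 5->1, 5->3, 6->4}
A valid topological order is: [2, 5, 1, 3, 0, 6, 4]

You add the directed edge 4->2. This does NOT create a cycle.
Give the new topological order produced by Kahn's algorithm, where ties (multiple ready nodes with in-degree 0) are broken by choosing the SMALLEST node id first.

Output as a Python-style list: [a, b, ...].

Answer: [5, 1, 3, 0, 6, 4, 2]

Derivation:
Old toposort: [2, 5, 1, 3, 0, 6, 4]
Added edge: 4->2
Position of 4 (6) > position of 2 (0). Must reorder: 4 must now come before 2.
Run Kahn's algorithm (break ties by smallest node id):
  initial in-degrees: [1, 1, 1, 1, 2, 0, 1]
  ready (indeg=0): [5]
  pop 5: indeg[1]->0; indeg[3]->0 | ready=[1, 3] | order so far=[5]
  pop 1: indeg[4]->1 | ready=[3] | order so far=[5, 1]
  pop 3: indeg[0]->0 | ready=[0] | order so far=[5, 1, 3]
  pop 0: indeg[6]->0 | ready=[6] | order so far=[5, 1, 3, 0]
  pop 6: indeg[4]->0 | ready=[4] | order so far=[5, 1, 3, 0, 6]
  pop 4: indeg[2]->0 | ready=[2] | order so far=[5, 1, 3, 0, 6, 4]
  pop 2: no out-edges | ready=[] | order so far=[5, 1, 3, 0, 6, 4, 2]
  Result: [5, 1, 3, 0, 6, 4, 2]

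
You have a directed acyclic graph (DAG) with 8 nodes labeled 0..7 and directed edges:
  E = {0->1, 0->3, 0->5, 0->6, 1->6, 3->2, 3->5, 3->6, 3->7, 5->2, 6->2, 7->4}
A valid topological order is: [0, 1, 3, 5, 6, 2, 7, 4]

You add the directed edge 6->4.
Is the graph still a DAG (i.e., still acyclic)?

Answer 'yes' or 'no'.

Answer: yes

Derivation:
Given toposort: [0, 1, 3, 5, 6, 2, 7, 4]
Position of 6: index 4; position of 4: index 7
New edge 6->4: forward
Forward edge: respects the existing order. Still a DAG, same toposort still valid.
Still a DAG? yes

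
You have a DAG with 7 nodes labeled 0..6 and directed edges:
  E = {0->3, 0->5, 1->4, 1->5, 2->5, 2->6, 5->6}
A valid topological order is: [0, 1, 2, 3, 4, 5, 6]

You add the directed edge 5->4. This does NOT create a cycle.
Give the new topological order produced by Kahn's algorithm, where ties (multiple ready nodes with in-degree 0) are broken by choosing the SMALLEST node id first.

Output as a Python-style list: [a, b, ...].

Answer: [0, 1, 2, 3, 5, 4, 6]

Derivation:
Old toposort: [0, 1, 2, 3, 4, 5, 6]
Added edge: 5->4
Position of 5 (5) > position of 4 (4). Must reorder: 5 must now come before 4.
Run Kahn's algorithm (break ties by smallest node id):
  initial in-degrees: [0, 0, 0, 1, 2, 3, 2]
  ready (indeg=0): [0, 1, 2]
  pop 0: indeg[3]->0; indeg[5]->2 | ready=[1, 2, 3] | order so far=[0]
  pop 1: indeg[4]->1; indeg[5]->1 | ready=[2, 3] | order so far=[0, 1]
  pop 2: indeg[5]->0; indeg[6]->1 | ready=[3, 5] | order so far=[0, 1, 2]
  pop 3: no out-edges | ready=[5] | order so far=[0, 1, 2, 3]
  pop 5: indeg[4]->0; indeg[6]->0 | ready=[4, 6] | order so far=[0, 1, 2, 3, 5]
  pop 4: no out-edges | ready=[6] | order so far=[0, 1, 2, 3, 5, 4]
  pop 6: no out-edges | ready=[] | order so far=[0, 1, 2, 3, 5, 4, 6]
  Result: [0, 1, 2, 3, 5, 4, 6]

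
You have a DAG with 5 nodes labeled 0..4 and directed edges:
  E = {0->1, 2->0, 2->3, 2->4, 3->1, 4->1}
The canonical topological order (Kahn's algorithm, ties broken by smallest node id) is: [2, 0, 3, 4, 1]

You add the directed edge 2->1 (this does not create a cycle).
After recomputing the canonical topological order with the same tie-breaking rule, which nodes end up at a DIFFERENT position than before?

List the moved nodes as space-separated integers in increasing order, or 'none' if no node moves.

Answer: none

Derivation:
Old toposort: [2, 0, 3, 4, 1]
Added edge 2->1
Recompute Kahn (smallest-id tiebreak):
  initial in-degrees: [1, 4, 0, 1, 1]
  ready (indeg=0): [2]
  pop 2: indeg[0]->0; indeg[1]->3; indeg[3]->0; indeg[4]->0 | ready=[0, 3, 4] | order so far=[2]
  pop 0: indeg[1]->2 | ready=[3, 4] | order so far=[2, 0]
  pop 3: indeg[1]->1 | ready=[4] | order so far=[2, 0, 3]
  pop 4: indeg[1]->0 | ready=[1] | order so far=[2, 0, 3, 4]
  pop 1: no out-edges | ready=[] | order so far=[2, 0, 3, 4, 1]
New canonical toposort: [2, 0, 3, 4, 1]
Compare positions:
  Node 0: index 1 -> 1 (same)
  Node 1: index 4 -> 4 (same)
  Node 2: index 0 -> 0 (same)
  Node 3: index 2 -> 2 (same)
  Node 4: index 3 -> 3 (same)
Nodes that changed position: none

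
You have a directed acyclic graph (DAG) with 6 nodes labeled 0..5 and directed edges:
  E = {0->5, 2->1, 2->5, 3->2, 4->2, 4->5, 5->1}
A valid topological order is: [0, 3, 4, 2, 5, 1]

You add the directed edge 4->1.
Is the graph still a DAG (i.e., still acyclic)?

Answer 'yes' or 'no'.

Answer: yes

Derivation:
Given toposort: [0, 3, 4, 2, 5, 1]
Position of 4: index 2; position of 1: index 5
New edge 4->1: forward
Forward edge: respects the existing order. Still a DAG, same toposort still valid.
Still a DAG? yes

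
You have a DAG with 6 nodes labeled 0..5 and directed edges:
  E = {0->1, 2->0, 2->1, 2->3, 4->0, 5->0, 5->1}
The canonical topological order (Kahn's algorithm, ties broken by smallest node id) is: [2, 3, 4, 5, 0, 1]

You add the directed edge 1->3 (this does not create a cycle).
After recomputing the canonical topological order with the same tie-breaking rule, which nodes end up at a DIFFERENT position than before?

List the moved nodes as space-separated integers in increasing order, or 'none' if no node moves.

Old toposort: [2, 3, 4, 5, 0, 1]
Added edge 1->3
Recompute Kahn (smallest-id tiebreak):
  initial in-degrees: [3, 3, 0, 2, 0, 0]
  ready (indeg=0): [2, 4, 5]
  pop 2: indeg[0]->2; indeg[1]->2; indeg[3]->1 | ready=[4, 5] | order so far=[2]
  pop 4: indeg[0]->1 | ready=[5] | order so far=[2, 4]
  pop 5: indeg[0]->0; indeg[1]->1 | ready=[0] | order so far=[2, 4, 5]
  pop 0: indeg[1]->0 | ready=[1] | order so far=[2, 4, 5, 0]
  pop 1: indeg[3]->0 | ready=[3] | order so far=[2, 4, 5, 0, 1]
  pop 3: no out-edges | ready=[] | order so far=[2, 4, 5, 0, 1, 3]
New canonical toposort: [2, 4, 5, 0, 1, 3]
Compare positions:
  Node 0: index 4 -> 3 (moved)
  Node 1: index 5 -> 4 (moved)
  Node 2: index 0 -> 0 (same)
  Node 3: index 1 -> 5 (moved)
  Node 4: index 2 -> 1 (moved)
  Node 5: index 3 -> 2 (moved)
Nodes that changed position: 0 1 3 4 5

Answer: 0 1 3 4 5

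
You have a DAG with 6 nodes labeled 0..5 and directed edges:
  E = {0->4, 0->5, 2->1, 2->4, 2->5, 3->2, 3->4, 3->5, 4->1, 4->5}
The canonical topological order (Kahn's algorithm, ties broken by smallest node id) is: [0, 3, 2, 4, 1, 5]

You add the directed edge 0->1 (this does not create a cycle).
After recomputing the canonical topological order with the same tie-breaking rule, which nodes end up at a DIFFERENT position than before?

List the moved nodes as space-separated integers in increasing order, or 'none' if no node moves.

Answer: none

Derivation:
Old toposort: [0, 3, 2, 4, 1, 5]
Added edge 0->1
Recompute Kahn (smallest-id tiebreak):
  initial in-degrees: [0, 3, 1, 0, 3, 4]
  ready (indeg=0): [0, 3]
  pop 0: indeg[1]->2; indeg[4]->2; indeg[5]->3 | ready=[3] | order so far=[0]
  pop 3: indeg[2]->0; indeg[4]->1; indeg[5]->2 | ready=[2] | order so far=[0, 3]
  pop 2: indeg[1]->1; indeg[4]->0; indeg[5]->1 | ready=[4] | order so far=[0, 3, 2]
  pop 4: indeg[1]->0; indeg[5]->0 | ready=[1, 5] | order so far=[0, 3, 2, 4]
  pop 1: no out-edges | ready=[5] | order so far=[0, 3, 2, 4, 1]
  pop 5: no out-edges | ready=[] | order so far=[0, 3, 2, 4, 1, 5]
New canonical toposort: [0, 3, 2, 4, 1, 5]
Compare positions:
  Node 0: index 0 -> 0 (same)
  Node 1: index 4 -> 4 (same)
  Node 2: index 2 -> 2 (same)
  Node 3: index 1 -> 1 (same)
  Node 4: index 3 -> 3 (same)
  Node 5: index 5 -> 5 (same)
Nodes that changed position: none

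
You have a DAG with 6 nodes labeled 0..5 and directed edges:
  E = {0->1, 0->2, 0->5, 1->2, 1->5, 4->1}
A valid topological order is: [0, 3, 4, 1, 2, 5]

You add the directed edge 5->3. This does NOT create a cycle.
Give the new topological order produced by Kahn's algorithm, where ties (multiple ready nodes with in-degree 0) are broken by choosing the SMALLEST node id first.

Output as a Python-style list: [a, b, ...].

Answer: [0, 4, 1, 2, 5, 3]

Derivation:
Old toposort: [0, 3, 4, 1, 2, 5]
Added edge: 5->3
Position of 5 (5) > position of 3 (1). Must reorder: 5 must now come before 3.
Run Kahn's algorithm (break ties by smallest node id):
  initial in-degrees: [0, 2, 2, 1, 0, 2]
  ready (indeg=0): [0, 4]
  pop 0: indeg[1]->1; indeg[2]->1; indeg[5]->1 | ready=[4] | order so far=[0]
  pop 4: indeg[1]->0 | ready=[1] | order so far=[0, 4]
  pop 1: indeg[2]->0; indeg[5]->0 | ready=[2, 5] | order so far=[0, 4, 1]
  pop 2: no out-edges | ready=[5] | order so far=[0, 4, 1, 2]
  pop 5: indeg[3]->0 | ready=[3] | order so far=[0, 4, 1, 2, 5]
  pop 3: no out-edges | ready=[] | order so far=[0, 4, 1, 2, 5, 3]
  Result: [0, 4, 1, 2, 5, 3]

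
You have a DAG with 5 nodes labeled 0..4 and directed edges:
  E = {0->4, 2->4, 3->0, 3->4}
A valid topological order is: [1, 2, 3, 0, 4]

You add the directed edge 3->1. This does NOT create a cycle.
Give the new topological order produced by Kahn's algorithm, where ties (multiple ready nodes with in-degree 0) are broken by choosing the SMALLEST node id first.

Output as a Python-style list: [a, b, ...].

Answer: [2, 3, 0, 1, 4]

Derivation:
Old toposort: [1, 2, 3, 0, 4]
Added edge: 3->1
Position of 3 (2) > position of 1 (0). Must reorder: 3 must now come before 1.
Run Kahn's algorithm (break ties by smallest node id):
  initial in-degrees: [1, 1, 0, 0, 3]
  ready (indeg=0): [2, 3]
  pop 2: indeg[4]->2 | ready=[3] | order so far=[2]
  pop 3: indeg[0]->0; indeg[1]->0; indeg[4]->1 | ready=[0, 1] | order so far=[2, 3]
  pop 0: indeg[4]->0 | ready=[1, 4] | order so far=[2, 3, 0]
  pop 1: no out-edges | ready=[4] | order so far=[2, 3, 0, 1]
  pop 4: no out-edges | ready=[] | order so far=[2, 3, 0, 1, 4]
  Result: [2, 3, 0, 1, 4]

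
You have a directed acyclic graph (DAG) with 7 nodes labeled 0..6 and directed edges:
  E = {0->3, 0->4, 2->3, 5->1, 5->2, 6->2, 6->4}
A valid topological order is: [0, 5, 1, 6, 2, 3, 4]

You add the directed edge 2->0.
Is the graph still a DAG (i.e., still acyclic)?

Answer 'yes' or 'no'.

Answer: yes

Derivation:
Given toposort: [0, 5, 1, 6, 2, 3, 4]
Position of 2: index 4; position of 0: index 0
New edge 2->0: backward (u after v in old order)
Backward edge: old toposort is now invalid. Check if this creates a cycle.
Does 0 already reach 2? Reachable from 0: [0, 3, 4]. NO -> still a DAG (reorder needed).
Still a DAG? yes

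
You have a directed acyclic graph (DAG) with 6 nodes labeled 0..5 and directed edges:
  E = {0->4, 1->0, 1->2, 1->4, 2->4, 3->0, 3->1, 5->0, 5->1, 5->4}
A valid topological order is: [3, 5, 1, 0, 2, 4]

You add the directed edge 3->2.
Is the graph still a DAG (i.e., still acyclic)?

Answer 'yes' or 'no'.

Given toposort: [3, 5, 1, 0, 2, 4]
Position of 3: index 0; position of 2: index 4
New edge 3->2: forward
Forward edge: respects the existing order. Still a DAG, same toposort still valid.
Still a DAG? yes

Answer: yes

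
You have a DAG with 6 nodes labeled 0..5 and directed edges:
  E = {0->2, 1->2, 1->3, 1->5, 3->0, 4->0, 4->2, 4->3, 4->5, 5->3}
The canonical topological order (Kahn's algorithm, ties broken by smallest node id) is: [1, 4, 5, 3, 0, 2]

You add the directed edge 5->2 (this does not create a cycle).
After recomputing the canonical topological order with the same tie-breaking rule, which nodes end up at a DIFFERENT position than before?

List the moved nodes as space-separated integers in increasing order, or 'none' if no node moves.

Answer: none

Derivation:
Old toposort: [1, 4, 5, 3, 0, 2]
Added edge 5->2
Recompute Kahn (smallest-id tiebreak):
  initial in-degrees: [2, 0, 4, 3, 0, 2]
  ready (indeg=0): [1, 4]
  pop 1: indeg[2]->3; indeg[3]->2; indeg[5]->1 | ready=[4] | order so far=[1]
  pop 4: indeg[0]->1; indeg[2]->2; indeg[3]->1; indeg[5]->0 | ready=[5] | order so far=[1, 4]
  pop 5: indeg[2]->1; indeg[3]->0 | ready=[3] | order so far=[1, 4, 5]
  pop 3: indeg[0]->0 | ready=[0] | order so far=[1, 4, 5, 3]
  pop 0: indeg[2]->0 | ready=[2] | order so far=[1, 4, 5, 3, 0]
  pop 2: no out-edges | ready=[] | order so far=[1, 4, 5, 3, 0, 2]
New canonical toposort: [1, 4, 5, 3, 0, 2]
Compare positions:
  Node 0: index 4 -> 4 (same)
  Node 1: index 0 -> 0 (same)
  Node 2: index 5 -> 5 (same)
  Node 3: index 3 -> 3 (same)
  Node 4: index 1 -> 1 (same)
  Node 5: index 2 -> 2 (same)
Nodes that changed position: none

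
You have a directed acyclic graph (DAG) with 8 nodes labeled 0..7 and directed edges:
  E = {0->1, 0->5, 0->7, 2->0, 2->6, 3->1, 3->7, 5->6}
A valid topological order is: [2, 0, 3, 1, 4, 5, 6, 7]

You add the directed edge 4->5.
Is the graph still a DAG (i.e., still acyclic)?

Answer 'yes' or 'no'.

Given toposort: [2, 0, 3, 1, 4, 5, 6, 7]
Position of 4: index 4; position of 5: index 5
New edge 4->5: forward
Forward edge: respects the existing order. Still a DAG, same toposort still valid.
Still a DAG? yes

Answer: yes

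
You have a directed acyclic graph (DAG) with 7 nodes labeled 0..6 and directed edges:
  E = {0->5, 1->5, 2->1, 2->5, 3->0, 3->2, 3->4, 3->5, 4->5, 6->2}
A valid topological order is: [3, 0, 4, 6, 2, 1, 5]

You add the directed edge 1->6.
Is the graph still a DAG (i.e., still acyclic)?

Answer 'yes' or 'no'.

Answer: no

Derivation:
Given toposort: [3, 0, 4, 6, 2, 1, 5]
Position of 1: index 5; position of 6: index 3
New edge 1->6: backward (u after v in old order)
Backward edge: old toposort is now invalid. Check if this creates a cycle.
Does 6 already reach 1? Reachable from 6: [1, 2, 5, 6]. YES -> cycle!
Still a DAG? no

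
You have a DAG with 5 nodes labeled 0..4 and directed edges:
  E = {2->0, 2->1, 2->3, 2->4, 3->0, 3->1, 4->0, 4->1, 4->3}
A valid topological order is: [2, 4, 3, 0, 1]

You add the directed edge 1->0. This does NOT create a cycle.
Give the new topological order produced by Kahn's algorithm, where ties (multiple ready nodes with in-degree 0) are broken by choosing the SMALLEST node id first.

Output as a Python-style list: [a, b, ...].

Answer: [2, 4, 3, 1, 0]

Derivation:
Old toposort: [2, 4, 3, 0, 1]
Added edge: 1->0
Position of 1 (4) > position of 0 (3). Must reorder: 1 must now come before 0.
Run Kahn's algorithm (break ties by smallest node id):
  initial in-degrees: [4, 3, 0, 2, 1]
  ready (indeg=0): [2]
  pop 2: indeg[0]->3; indeg[1]->2; indeg[3]->1; indeg[4]->0 | ready=[4] | order so far=[2]
  pop 4: indeg[0]->2; indeg[1]->1; indeg[3]->0 | ready=[3] | order so far=[2, 4]
  pop 3: indeg[0]->1; indeg[1]->0 | ready=[1] | order so far=[2, 4, 3]
  pop 1: indeg[0]->0 | ready=[0] | order so far=[2, 4, 3, 1]
  pop 0: no out-edges | ready=[] | order so far=[2, 4, 3, 1, 0]
  Result: [2, 4, 3, 1, 0]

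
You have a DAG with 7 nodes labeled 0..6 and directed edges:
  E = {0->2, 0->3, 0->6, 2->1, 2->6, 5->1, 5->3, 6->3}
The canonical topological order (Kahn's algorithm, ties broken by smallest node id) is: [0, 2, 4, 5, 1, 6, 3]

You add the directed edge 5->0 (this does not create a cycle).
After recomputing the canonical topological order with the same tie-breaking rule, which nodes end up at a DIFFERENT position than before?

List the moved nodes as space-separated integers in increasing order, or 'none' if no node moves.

Old toposort: [0, 2, 4, 5, 1, 6, 3]
Added edge 5->0
Recompute Kahn (smallest-id tiebreak):
  initial in-degrees: [1, 2, 1, 3, 0, 0, 2]
  ready (indeg=0): [4, 5]
  pop 4: no out-edges | ready=[5] | order so far=[4]
  pop 5: indeg[0]->0; indeg[1]->1; indeg[3]->2 | ready=[0] | order so far=[4, 5]
  pop 0: indeg[2]->0; indeg[3]->1; indeg[6]->1 | ready=[2] | order so far=[4, 5, 0]
  pop 2: indeg[1]->0; indeg[6]->0 | ready=[1, 6] | order so far=[4, 5, 0, 2]
  pop 1: no out-edges | ready=[6] | order so far=[4, 5, 0, 2, 1]
  pop 6: indeg[3]->0 | ready=[3] | order so far=[4, 5, 0, 2, 1, 6]
  pop 3: no out-edges | ready=[] | order so far=[4, 5, 0, 2, 1, 6, 3]
New canonical toposort: [4, 5, 0, 2, 1, 6, 3]
Compare positions:
  Node 0: index 0 -> 2 (moved)
  Node 1: index 4 -> 4 (same)
  Node 2: index 1 -> 3 (moved)
  Node 3: index 6 -> 6 (same)
  Node 4: index 2 -> 0 (moved)
  Node 5: index 3 -> 1 (moved)
  Node 6: index 5 -> 5 (same)
Nodes that changed position: 0 2 4 5

Answer: 0 2 4 5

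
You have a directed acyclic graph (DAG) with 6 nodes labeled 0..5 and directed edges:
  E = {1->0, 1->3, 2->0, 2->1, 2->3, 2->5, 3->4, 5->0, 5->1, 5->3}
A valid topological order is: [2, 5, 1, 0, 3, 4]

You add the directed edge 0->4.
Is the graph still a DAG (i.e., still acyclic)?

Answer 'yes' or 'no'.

Answer: yes

Derivation:
Given toposort: [2, 5, 1, 0, 3, 4]
Position of 0: index 3; position of 4: index 5
New edge 0->4: forward
Forward edge: respects the existing order. Still a DAG, same toposort still valid.
Still a DAG? yes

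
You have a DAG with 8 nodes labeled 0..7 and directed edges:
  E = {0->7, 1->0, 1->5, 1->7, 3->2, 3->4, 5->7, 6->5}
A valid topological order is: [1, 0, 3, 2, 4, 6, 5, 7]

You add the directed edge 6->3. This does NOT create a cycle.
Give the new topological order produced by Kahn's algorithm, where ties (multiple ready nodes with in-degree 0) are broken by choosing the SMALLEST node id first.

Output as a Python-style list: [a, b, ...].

Answer: [1, 0, 6, 3, 2, 4, 5, 7]

Derivation:
Old toposort: [1, 0, 3, 2, 4, 6, 5, 7]
Added edge: 6->3
Position of 6 (5) > position of 3 (2). Must reorder: 6 must now come before 3.
Run Kahn's algorithm (break ties by smallest node id):
  initial in-degrees: [1, 0, 1, 1, 1, 2, 0, 3]
  ready (indeg=0): [1, 6]
  pop 1: indeg[0]->0; indeg[5]->1; indeg[7]->2 | ready=[0, 6] | order so far=[1]
  pop 0: indeg[7]->1 | ready=[6] | order so far=[1, 0]
  pop 6: indeg[3]->0; indeg[5]->0 | ready=[3, 5] | order so far=[1, 0, 6]
  pop 3: indeg[2]->0; indeg[4]->0 | ready=[2, 4, 5] | order so far=[1, 0, 6, 3]
  pop 2: no out-edges | ready=[4, 5] | order so far=[1, 0, 6, 3, 2]
  pop 4: no out-edges | ready=[5] | order so far=[1, 0, 6, 3, 2, 4]
  pop 5: indeg[7]->0 | ready=[7] | order so far=[1, 0, 6, 3, 2, 4, 5]
  pop 7: no out-edges | ready=[] | order so far=[1, 0, 6, 3, 2, 4, 5, 7]
  Result: [1, 0, 6, 3, 2, 4, 5, 7]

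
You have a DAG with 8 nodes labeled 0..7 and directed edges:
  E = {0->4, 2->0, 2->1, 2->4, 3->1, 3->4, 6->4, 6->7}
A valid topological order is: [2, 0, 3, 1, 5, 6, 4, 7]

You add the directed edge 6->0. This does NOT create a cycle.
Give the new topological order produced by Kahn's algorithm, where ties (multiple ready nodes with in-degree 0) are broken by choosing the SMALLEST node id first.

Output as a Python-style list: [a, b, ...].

Answer: [2, 3, 1, 5, 6, 0, 4, 7]

Derivation:
Old toposort: [2, 0, 3, 1, 5, 6, 4, 7]
Added edge: 6->0
Position of 6 (5) > position of 0 (1). Must reorder: 6 must now come before 0.
Run Kahn's algorithm (break ties by smallest node id):
  initial in-degrees: [2, 2, 0, 0, 4, 0, 0, 1]
  ready (indeg=0): [2, 3, 5, 6]
  pop 2: indeg[0]->1; indeg[1]->1; indeg[4]->3 | ready=[3, 5, 6] | order so far=[2]
  pop 3: indeg[1]->0; indeg[4]->2 | ready=[1, 5, 6] | order so far=[2, 3]
  pop 1: no out-edges | ready=[5, 6] | order so far=[2, 3, 1]
  pop 5: no out-edges | ready=[6] | order so far=[2, 3, 1, 5]
  pop 6: indeg[0]->0; indeg[4]->1; indeg[7]->0 | ready=[0, 7] | order so far=[2, 3, 1, 5, 6]
  pop 0: indeg[4]->0 | ready=[4, 7] | order so far=[2, 3, 1, 5, 6, 0]
  pop 4: no out-edges | ready=[7] | order so far=[2, 3, 1, 5, 6, 0, 4]
  pop 7: no out-edges | ready=[] | order so far=[2, 3, 1, 5, 6, 0, 4, 7]
  Result: [2, 3, 1, 5, 6, 0, 4, 7]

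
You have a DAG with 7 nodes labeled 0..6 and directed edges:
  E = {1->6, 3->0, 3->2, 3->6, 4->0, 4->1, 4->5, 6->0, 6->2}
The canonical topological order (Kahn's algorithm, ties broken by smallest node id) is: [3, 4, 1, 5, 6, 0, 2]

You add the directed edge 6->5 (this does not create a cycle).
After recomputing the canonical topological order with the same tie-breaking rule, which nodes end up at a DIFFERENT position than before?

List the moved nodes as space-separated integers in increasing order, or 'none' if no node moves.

Old toposort: [3, 4, 1, 5, 6, 0, 2]
Added edge 6->5
Recompute Kahn (smallest-id tiebreak):
  initial in-degrees: [3, 1, 2, 0, 0, 2, 2]
  ready (indeg=0): [3, 4]
  pop 3: indeg[0]->2; indeg[2]->1; indeg[6]->1 | ready=[4] | order so far=[3]
  pop 4: indeg[0]->1; indeg[1]->0; indeg[5]->1 | ready=[1] | order so far=[3, 4]
  pop 1: indeg[6]->0 | ready=[6] | order so far=[3, 4, 1]
  pop 6: indeg[0]->0; indeg[2]->0; indeg[5]->0 | ready=[0, 2, 5] | order so far=[3, 4, 1, 6]
  pop 0: no out-edges | ready=[2, 5] | order so far=[3, 4, 1, 6, 0]
  pop 2: no out-edges | ready=[5] | order so far=[3, 4, 1, 6, 0, 2]
  pop 5: no out-edges | ready=[] | order so far=[3, 4, 1, 6, 0, 2, 5]
New canonical toposort: [3, 4, 1, 6, 0, 2, 5]
Compare positions:
  Node 0: index 5 -> 4 (moved)
  Node 1: index 2 -> 2 (same)
  Node 2: index 6 -> 5 (moved)
  Node 3: index 0 -> 0 (same)
  Node 4: index 1 -> 1 (same)
  Node 5: index 3 -> 6 (moved)
  Node 6: index 4 -> 3 (moved)
Nodes that changed position: 0 2 5 6

Answer: 0 2 5 6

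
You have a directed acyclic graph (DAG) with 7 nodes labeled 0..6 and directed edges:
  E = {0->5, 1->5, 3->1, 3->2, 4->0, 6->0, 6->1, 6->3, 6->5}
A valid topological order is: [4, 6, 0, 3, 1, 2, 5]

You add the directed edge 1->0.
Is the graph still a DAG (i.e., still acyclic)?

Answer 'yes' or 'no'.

Answer: yes

Derivation:
Given toposort: [4, 6, 0, 3, 1, 2, 5]
Position of 1: index 4; position of 0: index 2
New edge 1->0: backward (u after v in old order)
Backward edge: old toposort is now invalid. Check if this creates a cycle.
Does 0 already reach 1? Reachable from 0: [0, 5]. NO -> still a DAG (reorder needed).
Still a DAG? yes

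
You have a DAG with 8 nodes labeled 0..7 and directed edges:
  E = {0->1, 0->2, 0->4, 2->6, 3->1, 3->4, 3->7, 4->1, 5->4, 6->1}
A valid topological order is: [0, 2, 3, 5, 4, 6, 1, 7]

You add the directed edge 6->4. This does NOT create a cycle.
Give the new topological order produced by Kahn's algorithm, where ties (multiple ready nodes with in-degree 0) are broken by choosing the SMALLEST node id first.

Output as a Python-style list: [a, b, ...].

Answer: [0, 2, 3, 5, 6, 4, 1, 7]

Derivation:
Old toposort: [0, 2, 3, 5, 4, 6, 1, 7]
Added edge: 6->4
Position of 6 (5) > position of 4 (4). Must reorder: 6 must now come before 4.
Run Kahn's algorithm (break ties by smallest node id):
  initial in-degrees: [0, 4, 1, 0, 4, 0, 1, 1]
  ready (indeg=0): [0, 3, 5]
  pop 0: indeg[1]->3; indeg[2]->0; indeg[4]->3 | ready=[2, 3, 5] | order so far=[0]
  pop 2: indeg[6]->0 | ready=[3, 5, 6] | order so far=[0, 2]
  pop 3: indeg[1]->2; indeg[4]->2; indeg[7]->0 | ready=[5, 6, 7] | order so far=[0, 2, 3]
  pop 5: indeg[4]->1 | ready=[6, 7] | order so far=[0, 2, 3, 5]
  pop 6: indeg[1]->1; indeg[4]->0 | ready=[4, 7] | order so far=[0, 2, 3, 5, 6]
  pop 4: indeg[1]->0 | ready=[1, 7] | order so far=[0, 2, 3, 5, 6, 4]
  pop 1: no out-edges | ready=[7] | order so far=[0, 2, 3, 5, 6, 4, 1]
  pop 7: no out-edges | ready=[] | order so far=[0, 2, 3, 5, 6, 4, 1, 7]
  Result: [0, 2, 3, 5, 6, 4, 1, 7]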